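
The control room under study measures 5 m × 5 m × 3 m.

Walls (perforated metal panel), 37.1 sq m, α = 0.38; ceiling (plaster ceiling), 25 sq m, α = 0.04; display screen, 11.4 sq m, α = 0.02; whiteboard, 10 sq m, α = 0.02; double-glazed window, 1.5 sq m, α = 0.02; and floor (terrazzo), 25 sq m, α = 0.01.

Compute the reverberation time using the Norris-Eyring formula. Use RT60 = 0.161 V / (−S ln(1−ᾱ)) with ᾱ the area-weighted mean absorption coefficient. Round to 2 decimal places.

0.71 s

S = Σ Sᵢ = 110.0 sq m.
Absorption A = 37.1×0.38 + 25×0.04 + 11.4×0.02 + 10×0.02 + 1.5×0.02 + 25×0.01 = 15.806 sabins.
ᾱ = 15.806 / 110.0 = 0.1437.
Eyring denominator: −S ln(1−ᾱ) = 17.065.
V = 5 × 5 × 3 = 75 m³.
T = 0.161·V/[−S·ln(1−ᾱ)] = 0.161·75/17.065 = 0.71 s.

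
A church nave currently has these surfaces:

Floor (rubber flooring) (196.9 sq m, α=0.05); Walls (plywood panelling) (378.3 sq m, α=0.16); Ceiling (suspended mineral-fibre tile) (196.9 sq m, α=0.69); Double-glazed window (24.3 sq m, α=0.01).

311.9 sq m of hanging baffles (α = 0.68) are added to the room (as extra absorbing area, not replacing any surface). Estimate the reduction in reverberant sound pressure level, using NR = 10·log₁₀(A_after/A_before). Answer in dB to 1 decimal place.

3.1 dB

A_before = Σ Sᵢαᵢ = 196.9×0.05 + 378.3×0.16 + 196.9×0.69 + 24.3×0.01 = 206.477 sabins.
Added absorption = 311.9 × 0.68 = 212.092 sabins.
New total A_after = 418.569 sabins.
Reduction = 10 log₁₀(A_after/A_before) = 10 log₁₀(2.0272) = 3.1 dB.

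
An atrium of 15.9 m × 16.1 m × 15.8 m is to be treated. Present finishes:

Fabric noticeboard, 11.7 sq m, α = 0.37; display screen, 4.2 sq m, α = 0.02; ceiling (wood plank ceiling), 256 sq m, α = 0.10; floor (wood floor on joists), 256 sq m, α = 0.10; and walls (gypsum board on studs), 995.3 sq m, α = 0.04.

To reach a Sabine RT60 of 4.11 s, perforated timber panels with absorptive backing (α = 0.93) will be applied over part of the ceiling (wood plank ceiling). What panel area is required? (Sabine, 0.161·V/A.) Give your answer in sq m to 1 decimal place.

Summing Sᵢαᵢ: 4.329 + 0.084 + 25.600 + 25.600 + 39.812 → A₁ = 95.425 sabins.
V = 4044.642 m³. Target absorption A₂ = 0.161 × 4044.642 / 4.11 = 158.440 sabins.
Absorption to add: 158.440 − 95.425 = 63.015 sabins.
Each sq m of panel replacing the ceiling (wood plank ceiling) adds (0.93 − 0.10) = 0.83 sabins.
Area = ΔA/Δα = 63.015/0.83 = 75.9 sq m.

75.9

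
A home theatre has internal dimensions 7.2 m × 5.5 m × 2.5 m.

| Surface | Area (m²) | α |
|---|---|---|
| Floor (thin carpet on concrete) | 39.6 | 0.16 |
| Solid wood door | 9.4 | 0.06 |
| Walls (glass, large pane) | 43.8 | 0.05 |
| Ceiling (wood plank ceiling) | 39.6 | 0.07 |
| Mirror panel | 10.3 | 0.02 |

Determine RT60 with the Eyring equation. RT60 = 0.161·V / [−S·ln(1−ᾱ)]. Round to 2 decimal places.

1.26 seconds

Total surface area S = 39.6 + 9.4 + 43.8 + 39.6 + 10.3 = 142.7 m².
Σ(Sᵢαᵢ) = 39.6×0.16 + 9.4×0.06 + 43.8×0.05 + 39.6×0.07 + 10.3×0.02 = 12.068.
ᾱ = 12.068 / 142.7 = 0.0846.
Eyring denominator: −S ln(1−ᾱ) = 12.614.
V = 7.2 × 5.5 × 2.5 = 99 m³.
T = 0.161·V/[−S·ln(1−ᾱ)] = 0.161·99/12.614 = 1.26 s.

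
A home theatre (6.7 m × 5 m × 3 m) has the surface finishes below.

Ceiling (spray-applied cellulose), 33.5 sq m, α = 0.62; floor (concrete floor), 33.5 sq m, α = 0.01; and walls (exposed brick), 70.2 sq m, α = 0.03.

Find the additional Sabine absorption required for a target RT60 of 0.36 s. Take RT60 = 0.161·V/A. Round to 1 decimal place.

Summing Sᵢαᵢ: 20.770 + 0.335 + 2.106 → A₁ = 23.211 sabins.
Target A₂ = 0.161·100.5/0.36 = 44.946 sabins (V = 100.5 m³).
ΔA = A₂ − A₁ = 44.946 − 23.211 = 21.7 sabins.

21.7 sabins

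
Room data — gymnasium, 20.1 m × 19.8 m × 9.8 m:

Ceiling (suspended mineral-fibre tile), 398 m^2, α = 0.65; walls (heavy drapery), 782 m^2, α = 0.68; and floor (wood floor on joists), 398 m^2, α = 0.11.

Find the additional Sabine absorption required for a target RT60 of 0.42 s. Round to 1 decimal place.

Total absorption A₁ = 398×0.65 + 782×0.68 + 398×0.11
  = 258.700 + 531.760 + 43.780 = 834.240 m^2 sabins.
Target A₂ = 0.161·3900.204/0.42 = 1495.078 sabins (V = 3900.204 m³).
Shortfall: 1495.078 − 834.240 = 660.8 sabins.

660.8 sabins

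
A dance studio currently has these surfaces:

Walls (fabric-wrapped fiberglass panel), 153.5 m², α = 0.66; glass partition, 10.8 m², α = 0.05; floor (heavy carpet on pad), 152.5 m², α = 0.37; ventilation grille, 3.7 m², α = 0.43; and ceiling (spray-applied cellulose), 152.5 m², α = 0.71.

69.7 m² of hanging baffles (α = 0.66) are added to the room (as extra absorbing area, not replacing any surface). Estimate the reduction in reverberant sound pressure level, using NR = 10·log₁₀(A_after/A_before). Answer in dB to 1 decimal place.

0.7 dB

Summing Sᵢαᵢ: 101.310 + 0.540 + 56.425 + 1.591 + 108.275 → A_before = 268.141 sabins.
Treatment contributes 69.7·0.66 = 46.002 sabins.
A_after = 268.141 + 46.002 = 314.143 sabins.
NR = 10·log₁₀(314.143/268.141) = 0.7 dB.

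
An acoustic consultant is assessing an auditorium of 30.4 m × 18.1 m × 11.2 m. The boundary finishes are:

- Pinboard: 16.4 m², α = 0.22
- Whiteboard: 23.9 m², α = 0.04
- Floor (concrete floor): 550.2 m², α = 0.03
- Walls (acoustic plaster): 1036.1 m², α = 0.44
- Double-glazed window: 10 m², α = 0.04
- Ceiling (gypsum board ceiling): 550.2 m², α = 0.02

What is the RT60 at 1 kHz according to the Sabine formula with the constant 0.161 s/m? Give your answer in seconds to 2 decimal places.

A = Σ Sᵢαᵢ = 16.4·0.22 + 23.9·0.04 + 550.2·0.03 + 1036.1·0.44 + 10·0.04 + 550.2·0.02 = 488.358 sabins.
V = 30.4·18.1·11.2 = 6162.688 m³.
RT60 = 0.161 · V / A = 0.161 × 6162.688 / 488.358 = 2.03 s.

2.03 s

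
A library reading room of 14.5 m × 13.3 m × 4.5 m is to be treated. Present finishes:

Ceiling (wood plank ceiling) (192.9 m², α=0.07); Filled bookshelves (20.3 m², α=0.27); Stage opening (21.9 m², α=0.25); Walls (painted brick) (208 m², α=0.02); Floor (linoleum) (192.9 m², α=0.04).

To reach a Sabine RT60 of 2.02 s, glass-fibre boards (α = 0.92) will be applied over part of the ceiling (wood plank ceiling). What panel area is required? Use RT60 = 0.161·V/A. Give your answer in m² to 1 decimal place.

38.6

A₁ = Σ Sᵢαᵢ = 192.9·0.07 + 20.3·0.27 + 21.9·0.25 + 208·0.02 + 192.9·0.04 = 36.335 sabins.
V = 867.825 m³. Target absorption A₂ = 0.161 × 867.825 / 2.02 = 69.168 sabins.
ΔA needed = 69.168 − 36.335 = 32.833 sabins.
Each m² of panel replacing the ceiling (wood plank ceiling) adds (0.92 − 0.07) = 0.85 sabins.
Area = ΔA/Δα = 32.833/0.85 = 38.6 m².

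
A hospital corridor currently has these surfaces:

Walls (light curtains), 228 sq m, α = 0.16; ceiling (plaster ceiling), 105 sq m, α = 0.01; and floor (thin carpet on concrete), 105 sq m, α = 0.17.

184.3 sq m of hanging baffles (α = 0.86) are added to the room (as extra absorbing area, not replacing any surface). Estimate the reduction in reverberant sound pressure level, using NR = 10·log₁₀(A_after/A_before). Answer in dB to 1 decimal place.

Summing Sᵢαᵢ: 36.480 + 1.050 + 17.850 → A_before = 55.380 sabins.
Treatment contributes 184.3·0.86 = 158.498 sabins.
A_after = 55.380 + 158.498 = 213.878 sabins.
NR = 10·log₁₀(213.878/55.380) = 5.9 dB.

5.9 dB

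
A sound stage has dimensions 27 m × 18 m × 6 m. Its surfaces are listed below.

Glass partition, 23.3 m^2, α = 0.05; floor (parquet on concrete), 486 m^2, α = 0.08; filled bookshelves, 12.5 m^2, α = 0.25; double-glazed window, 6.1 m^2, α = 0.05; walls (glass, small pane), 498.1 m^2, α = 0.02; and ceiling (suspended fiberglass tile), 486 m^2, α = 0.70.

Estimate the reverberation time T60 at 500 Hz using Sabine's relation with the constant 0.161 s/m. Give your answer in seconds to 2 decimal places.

Equivalent absorption area: A = 23.3×0.05 + 486×0.08 + 12.5×0.25 + 6.1×0.05 + 498.1×0.02 + 486×0.70 = 393.637 m^2.
V = 27·18·6 = 2916 m³.
RT60 = 0.161 · V / A = 0.161 × 2916 / 393.637 = 1.19 s.

1.19 seconds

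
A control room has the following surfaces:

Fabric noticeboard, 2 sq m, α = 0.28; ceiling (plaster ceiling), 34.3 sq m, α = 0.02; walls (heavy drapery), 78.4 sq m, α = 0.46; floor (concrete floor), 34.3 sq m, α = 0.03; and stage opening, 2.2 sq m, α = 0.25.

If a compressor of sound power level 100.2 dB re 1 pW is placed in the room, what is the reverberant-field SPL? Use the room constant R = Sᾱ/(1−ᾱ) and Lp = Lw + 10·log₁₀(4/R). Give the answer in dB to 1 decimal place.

Σ(Sᵢαᵢ) = 2×0.28 + 34.3×0.02 + 78.4×0.46 + 34.3×0.03 + 2.2×0.25 = 38.889; total area S = 151.2 sq m.
ᾱ = 38.889/151.2 = 0.2572; R = Sᾱ/(1−ᾱ) = 38.889/(1−0.2572) = 52.355 sq m.
Lp = Lw + 10 log₁₀(4/R) = 100.2 -11.17 = 89.0 dB.

89.0 dB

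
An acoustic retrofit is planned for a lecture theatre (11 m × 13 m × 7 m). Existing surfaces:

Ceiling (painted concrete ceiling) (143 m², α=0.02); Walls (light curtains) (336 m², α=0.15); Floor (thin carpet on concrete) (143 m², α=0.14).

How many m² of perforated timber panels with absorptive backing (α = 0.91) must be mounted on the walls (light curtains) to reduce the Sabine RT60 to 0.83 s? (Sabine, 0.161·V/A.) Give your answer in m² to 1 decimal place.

Summing Sᵢαᵢ: 2.860 + 50.400 + 20.020 → A₁ = 73.280 sabins.
V = 1001 m³. Target absorption A₂ = 0.161 × 1001 / 0.83 = 194.170 sabins.
Absorption to add: 194.170 − 73.280 = 120.890 sabins.
Each m² of panel replacing the walls (light curtains) adds (0.91 − 0.15) = 0.76 sabins.
Area = ΔA/Δα = 120.890/0.76 = 159.1 m².

159.1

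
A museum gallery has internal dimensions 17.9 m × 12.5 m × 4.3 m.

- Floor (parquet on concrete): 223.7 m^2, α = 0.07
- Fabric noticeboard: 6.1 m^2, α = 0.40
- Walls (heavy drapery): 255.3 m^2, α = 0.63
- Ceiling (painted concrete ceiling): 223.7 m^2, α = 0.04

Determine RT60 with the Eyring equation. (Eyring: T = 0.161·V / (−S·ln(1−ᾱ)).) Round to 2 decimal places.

0.71 sec

Total surface area S = 223.7 + 6.1 + 255.3 + 223.7 = 708.8 m^2.
Absorption A = 223.7×0.07 + 6.1×0.40 + 255.3×0.63 + 223.7×0.04 = 187.886 sabins.
ᾱ = 187.886 / 708.8 = 0.2651.
Eyring denominator: −S ln(1−ᾱ) = 218.325.
V = 17.9 × 12.5 × 4.3 = 962.125 m³.
T = 0.161·V/[−S·ln(1−ᾱ)] = 0.161·962.125/218.325 = 0.71 s.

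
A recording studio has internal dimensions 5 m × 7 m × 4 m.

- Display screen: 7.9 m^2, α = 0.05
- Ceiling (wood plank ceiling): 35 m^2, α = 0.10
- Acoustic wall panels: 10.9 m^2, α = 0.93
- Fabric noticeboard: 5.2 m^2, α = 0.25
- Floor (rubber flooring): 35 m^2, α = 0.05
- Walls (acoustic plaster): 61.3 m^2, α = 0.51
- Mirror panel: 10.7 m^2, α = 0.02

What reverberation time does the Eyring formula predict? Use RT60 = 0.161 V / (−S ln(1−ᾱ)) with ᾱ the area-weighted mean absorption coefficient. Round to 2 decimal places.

0.39 seconds

Total surface area S = 7.9 + 35 + 10.9 + 5.2 + 35 + 61.3 + 10.7 = 166.0 m^2.
Σ(Sᵢαᵢ) = 7.9×0.05 + 35×0.10 + 10.9×0.93 + 5.2×0.25 + 35×0.05 + 61.3×0.51 + 10.7×0.02 = 48.559.
ᾱ = 48.559 / 166.0 = 0.2925.
Eyring denominator: −S ln(1−ᾱ) = 57.439.
V = 5 × 7 × 4 = 140 m³.
RT60 = 0.161 × 140 / 57.439 = 0.39 s.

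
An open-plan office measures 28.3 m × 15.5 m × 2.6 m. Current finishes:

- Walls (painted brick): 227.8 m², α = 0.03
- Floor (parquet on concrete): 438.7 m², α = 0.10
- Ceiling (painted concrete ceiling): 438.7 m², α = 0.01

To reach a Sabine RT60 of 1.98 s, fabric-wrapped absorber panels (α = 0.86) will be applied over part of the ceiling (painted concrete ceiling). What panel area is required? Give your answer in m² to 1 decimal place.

Summing Sᵢαᵢ: 6.834 + 43.870 + 4.387 → A₁ = 55.091 sabins.
Required A₂ = 0.161·1140.49/1.98 = 92.737 sabins.
Absorption to add: 92.737 − 55.091 = 37.646 sabins.
Net gain per m²: Δα = 0.86 − 0.01 = 0.85.
Panel area = 37.646 / 0.85 = 44.3 m².

44.3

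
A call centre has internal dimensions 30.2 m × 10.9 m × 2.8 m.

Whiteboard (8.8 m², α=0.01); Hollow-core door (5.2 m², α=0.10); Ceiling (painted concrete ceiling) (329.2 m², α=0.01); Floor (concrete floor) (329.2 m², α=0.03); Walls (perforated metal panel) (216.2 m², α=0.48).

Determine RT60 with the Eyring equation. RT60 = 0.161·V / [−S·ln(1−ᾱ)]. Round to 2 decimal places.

Total surface area S = 8.8 + 5.2 + 329.2 + 329.2 + 216.2 = 888.6 m².
Σ(Sᵢαᵢ) = 8.8×0.01 + 5.2×0.10 + 329.2×0.01 + 329.2×0.03 + 216.2×0.48 = 117.552.
ᾱ = 117.552 / 888.6 = 0.1323.
Eyring denominator: −S ln(1−ᾱ) = 126.101.
V = 30.2 × 10.9 × 2.8 = 921.704 m³.
RT60 = 0.161 × 921.704 / 126.101 = 1.18 s.

1.18 seconds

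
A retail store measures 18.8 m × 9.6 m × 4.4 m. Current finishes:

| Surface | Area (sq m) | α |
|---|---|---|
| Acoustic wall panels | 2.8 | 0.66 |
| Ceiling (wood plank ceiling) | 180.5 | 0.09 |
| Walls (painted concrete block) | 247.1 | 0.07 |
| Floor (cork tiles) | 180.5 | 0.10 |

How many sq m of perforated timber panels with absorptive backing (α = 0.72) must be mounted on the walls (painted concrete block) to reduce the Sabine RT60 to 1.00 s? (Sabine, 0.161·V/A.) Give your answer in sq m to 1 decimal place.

114.5

Summing Sᵢαᵢ: 1.848 + 16.245 + 17.297 + 18.050 → A₁ = 53.440 sabins.
V = 794.112 m³. Target absorption A₂ = 0.161 × 794.112 / 1.00 = 127.852 sabins.
ΔA needed = 127.852 − 53.440 = 74.412 sabins.
Net gain per sq m: Δα = 0.72 − 0.07 = 0.65.
Panel area = 74.412 / 0.65 = 114.5 sq m.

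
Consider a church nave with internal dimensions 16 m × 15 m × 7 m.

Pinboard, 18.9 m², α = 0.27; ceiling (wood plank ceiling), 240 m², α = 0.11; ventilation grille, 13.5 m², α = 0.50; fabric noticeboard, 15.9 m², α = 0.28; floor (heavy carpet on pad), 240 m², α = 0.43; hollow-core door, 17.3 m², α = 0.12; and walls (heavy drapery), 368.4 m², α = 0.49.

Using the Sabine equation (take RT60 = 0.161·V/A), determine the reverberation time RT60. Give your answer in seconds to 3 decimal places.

0.823 s

Summing Sᵢαᵢ: 5.103 + 26.400 + 6.750 + 4.452 + 103.200 + 2.076 + 180.516 → A = 328.497 sabins.
Room volume: 1680 m³.
T = 0.161 V/A = 0.161·1680/328.497 = 0.823 s.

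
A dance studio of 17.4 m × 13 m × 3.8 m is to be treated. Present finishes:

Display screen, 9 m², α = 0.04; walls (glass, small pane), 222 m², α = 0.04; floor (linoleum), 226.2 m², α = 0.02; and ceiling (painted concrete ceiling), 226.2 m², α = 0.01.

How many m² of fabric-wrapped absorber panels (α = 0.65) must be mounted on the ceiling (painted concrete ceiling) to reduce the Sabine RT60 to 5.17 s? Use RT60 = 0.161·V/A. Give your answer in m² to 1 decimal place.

A₁ = Σ Sᵢαᵢ = 9*0.04 + 222*0.04 + 226.2*0.02 + 226.2*0.01 = 16.026 sabins.
Required A₂ = 0.161·859.56/5.17 = 26.768 sabins.
Absorption to add: 26.768 − 16.026 = 10.742 sabins.
Net gain per m²: Δα = 0.65 − 0.01 = 0.64.
Panel area = 10.742 / 0.64 = 16.8 m².

16.8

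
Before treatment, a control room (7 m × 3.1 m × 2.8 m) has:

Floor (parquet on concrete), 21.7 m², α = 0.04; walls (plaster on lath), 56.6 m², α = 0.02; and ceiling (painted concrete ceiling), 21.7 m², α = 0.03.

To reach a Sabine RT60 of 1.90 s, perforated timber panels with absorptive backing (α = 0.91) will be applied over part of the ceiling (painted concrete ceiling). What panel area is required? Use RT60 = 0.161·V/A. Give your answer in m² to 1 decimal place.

2.8

Summing Sᵢαᵢ: 0.868 + 1.132 + 0.651 → A₁ = 2.651 sabins.
Required A₂ = 0.161·60.76/1.90 = 5.149 sabins.
ΔA needed = 5.149 − 2.651 = 2.498 sabins.
Net gain per m²: Δα = 0.91 − 0.03 = 0.88.
Area = ΔA/Δα = 2.498/0.88 = 2.8 m².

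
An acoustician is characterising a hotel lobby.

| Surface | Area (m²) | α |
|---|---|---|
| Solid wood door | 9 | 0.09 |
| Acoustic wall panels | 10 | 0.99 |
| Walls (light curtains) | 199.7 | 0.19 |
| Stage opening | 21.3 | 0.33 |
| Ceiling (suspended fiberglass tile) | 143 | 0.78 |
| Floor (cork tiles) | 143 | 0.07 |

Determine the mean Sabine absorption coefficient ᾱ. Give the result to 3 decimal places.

0.337

S = Σ Sᵢ = 9 + 10 + 199.7 + 21.3 + 143 + 143 = 526.0 m².
A = 9×0.09 + 10×0.99 + 199.7×0.19 + 21.3×0.33 + 143×0.78 + 143×0.07 = 177.232 sabins.
ᾱ = A/S = 0.337.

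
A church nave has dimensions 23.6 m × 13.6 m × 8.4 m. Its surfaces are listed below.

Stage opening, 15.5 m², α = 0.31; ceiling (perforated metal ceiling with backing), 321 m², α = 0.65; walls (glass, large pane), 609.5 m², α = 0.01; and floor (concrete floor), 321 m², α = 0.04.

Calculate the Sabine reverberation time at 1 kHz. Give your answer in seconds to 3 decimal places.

Total absorption A = 15.5×0.31 + 321×0.65 + 609.5×0.01 + 321×0.04
  = 4.805 + 208.650 + 6.095 + 12.840 = 232.390 m² sabins.
V = 23.6·13.6·8.4 = 2696.064 m³.
Sabine: RT60 = 0.161 × 2696.064 / 232.390 = 1.868 s.

1.868 s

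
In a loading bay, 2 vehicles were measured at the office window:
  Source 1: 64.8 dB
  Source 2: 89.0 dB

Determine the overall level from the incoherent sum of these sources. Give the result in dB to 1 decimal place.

Converting to relative power and adding: 10^(64.8/10) + 10^(89.0/10) = 7.973e+08.
Back to dB: 10·log₁₀ Σ = 89.0 dB.

89.0 dB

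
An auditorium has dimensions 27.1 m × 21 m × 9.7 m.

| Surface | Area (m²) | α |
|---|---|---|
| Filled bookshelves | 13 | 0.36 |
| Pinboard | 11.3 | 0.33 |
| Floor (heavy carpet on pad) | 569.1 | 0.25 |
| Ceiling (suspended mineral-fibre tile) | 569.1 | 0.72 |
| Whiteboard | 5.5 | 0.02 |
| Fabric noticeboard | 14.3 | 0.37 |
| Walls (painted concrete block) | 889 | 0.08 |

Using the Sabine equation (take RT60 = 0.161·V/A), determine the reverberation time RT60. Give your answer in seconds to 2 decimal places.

1.40 s

A = Σ Sᵢαᵢ = 13·0.36 + 11.3·0.33 + 569.1·0.25 + 569.1·0.72 + 5.5·0.02 + 14.3·0.37 + 889·0.08 = 636.957 sabins.
Volume V = 27.1 × 21 × 9.7 = 5520.27 m³.
T = 0.161 V/A = 0.161·5520.27/636.957 = 1.40 s.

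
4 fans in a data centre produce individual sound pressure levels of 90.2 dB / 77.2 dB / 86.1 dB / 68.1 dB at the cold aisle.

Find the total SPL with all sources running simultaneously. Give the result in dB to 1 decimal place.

91.8 dB

Sum in the linear (power) domain: Σ 10^(Lᵢ/10) = 10^(90.2/10) + 10^(77.2/10) + 10^(86.1/10) + 10^(68.1/10) = 1.513e+09.
Combined level = 10 log₁₀(1.513e+09) = 91.8 dB.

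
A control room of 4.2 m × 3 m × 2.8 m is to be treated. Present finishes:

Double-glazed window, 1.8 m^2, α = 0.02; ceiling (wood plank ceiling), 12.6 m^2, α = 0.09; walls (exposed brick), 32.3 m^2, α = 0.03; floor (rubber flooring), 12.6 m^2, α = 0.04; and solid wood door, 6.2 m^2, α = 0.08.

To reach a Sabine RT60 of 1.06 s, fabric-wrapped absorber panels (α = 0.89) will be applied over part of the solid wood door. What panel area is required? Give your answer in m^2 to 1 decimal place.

Summing Sᵢαᵢ: 0.036 + 1.134 + 0.969 + 0.504 + 0.496 → A₁ = 3.139 sabins.
Required A₂ = 0.161·35.28/1.06 = 5.359 sabins.
ΔA needed = 5.359 − 3.139 = 2.220 sabins.
Net gain per m^2: Δα = 0.89 − 0.08 = 0.81.
Panel area = 2.220 / 0.81 = 2.7 m^2.

2.7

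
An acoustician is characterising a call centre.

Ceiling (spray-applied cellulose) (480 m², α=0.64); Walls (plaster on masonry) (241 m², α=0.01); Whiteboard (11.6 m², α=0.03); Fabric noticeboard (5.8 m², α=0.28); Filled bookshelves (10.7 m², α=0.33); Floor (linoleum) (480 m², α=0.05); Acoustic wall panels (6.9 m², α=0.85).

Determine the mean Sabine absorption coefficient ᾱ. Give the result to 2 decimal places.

0.28

Total surface area S = 1236.0 m².
Σ(Sᵢαᵢ) = 480*0.64 + 241*0.01 + 11.6*0.03 + 5.8*0.28 + 10.7*0.33 + 480*0.05 + 6.9*0.85 = 344.978.
ᾱ = A/S = 0.28.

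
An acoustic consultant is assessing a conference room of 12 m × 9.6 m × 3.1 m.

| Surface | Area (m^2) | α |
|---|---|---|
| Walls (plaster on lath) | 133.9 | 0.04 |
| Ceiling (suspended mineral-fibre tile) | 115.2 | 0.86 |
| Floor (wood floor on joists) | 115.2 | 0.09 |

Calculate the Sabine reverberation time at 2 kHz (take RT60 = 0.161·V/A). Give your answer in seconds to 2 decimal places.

0.50 sec

Summing Sᵢαᵢ: 5.356 + 99.072 + 10.368 → A = 114.796 sabins.
Room volume: 357.12 m³.
RT60 = 0.161 · V / A = 0.161 × 357.12 / 114.796 = 0.50 s.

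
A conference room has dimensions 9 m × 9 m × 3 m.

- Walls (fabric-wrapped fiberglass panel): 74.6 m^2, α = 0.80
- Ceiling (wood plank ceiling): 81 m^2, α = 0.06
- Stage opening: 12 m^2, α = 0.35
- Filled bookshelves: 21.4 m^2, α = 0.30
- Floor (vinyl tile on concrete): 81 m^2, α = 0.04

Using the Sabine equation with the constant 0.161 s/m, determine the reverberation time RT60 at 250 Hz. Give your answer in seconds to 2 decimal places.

0.50 s

A = Σ Sᵢαᵢ = 74.6*0.80 + 81*0.06 + 12*0.35 + 21.4*0.30 + 81*0.04 = 78.400 sabins.
V = 9·9·3 = 243 m³.
Sabine: RT60 = 0.161 × 243 / 78.400 = 0.50 s.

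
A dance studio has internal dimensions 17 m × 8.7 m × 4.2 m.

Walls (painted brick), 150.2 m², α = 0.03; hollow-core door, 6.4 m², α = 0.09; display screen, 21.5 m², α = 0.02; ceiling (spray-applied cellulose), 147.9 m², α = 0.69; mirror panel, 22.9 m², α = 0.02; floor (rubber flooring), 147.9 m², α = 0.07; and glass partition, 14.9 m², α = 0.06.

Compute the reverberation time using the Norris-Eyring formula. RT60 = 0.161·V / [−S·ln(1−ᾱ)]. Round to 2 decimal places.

S = Σ Sᵢ = 511.7 m².
Σ(Sᵢαᵢ) = 150.2×0.03 + 6.4×0.09 + 21.5×0.02 + 147.9×0.69 + 22.9×0.02 + 147.9×0.07 + 14.9×0.06 = 119.268.
Mean coefficient ᾱ = A/S = 0.2331.
−S·ln(1−ᾱ) = −511.7 × ln(1 − 0.2331) = 135.805.
V = 17 × 8.7 × 4.2 = 621.18 m³.
RT60 = 0.161 × 621.18 / 135.805 = 0.74 s.

0.74 s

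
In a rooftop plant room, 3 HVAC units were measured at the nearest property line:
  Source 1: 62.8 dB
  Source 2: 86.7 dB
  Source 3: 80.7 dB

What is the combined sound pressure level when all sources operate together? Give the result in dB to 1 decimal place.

Sum in the linear (power) domain: Σ 10^(Lᵢ/10) = 10^(62.8/10) + 10^(86.7/10) + 10^(80.7/10) = 5.871e+08.
L_total = 10·log₁₀(5.871e+08) = 87.7 dB.

87.7 dB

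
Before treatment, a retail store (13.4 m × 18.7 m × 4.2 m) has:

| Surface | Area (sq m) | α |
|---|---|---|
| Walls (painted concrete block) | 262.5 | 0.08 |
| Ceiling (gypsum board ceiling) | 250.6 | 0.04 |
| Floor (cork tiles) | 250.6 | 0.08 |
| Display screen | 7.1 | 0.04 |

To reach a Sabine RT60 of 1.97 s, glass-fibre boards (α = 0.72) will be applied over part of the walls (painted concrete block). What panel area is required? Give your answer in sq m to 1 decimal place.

Equivalent absorption area: A₁ = 262.5×0.08 + 250.6×0.04 + 250.6×0.08 + 7.1×0.04 = 51.356 sq m.
Required A₂ = 0.161·1052.436/1.97 = 86.011 sabins.
Absorption to add: 86.011 − 51.356 = 34.655 sabins.
Net gain per sq m: Δα = 0.72 − 0.08 = 0.64.
Area = ΔA/Δα = 34.655/0.64 = 54.1 sq m.

54.1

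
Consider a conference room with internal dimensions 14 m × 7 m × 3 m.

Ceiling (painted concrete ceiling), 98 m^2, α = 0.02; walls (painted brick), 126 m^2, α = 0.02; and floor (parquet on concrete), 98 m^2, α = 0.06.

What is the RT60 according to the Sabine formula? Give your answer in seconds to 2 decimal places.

4.57 s

A = Σ Sᵢαᵢ = 98·0.02 + 126·0.02 + 98·0.06 = 10.360 sabins.
V = 14·7·3 = 294 m³.
RT60 = 0.161 · V / A = 0.161 × 294 / 10.360 = 4.57 s.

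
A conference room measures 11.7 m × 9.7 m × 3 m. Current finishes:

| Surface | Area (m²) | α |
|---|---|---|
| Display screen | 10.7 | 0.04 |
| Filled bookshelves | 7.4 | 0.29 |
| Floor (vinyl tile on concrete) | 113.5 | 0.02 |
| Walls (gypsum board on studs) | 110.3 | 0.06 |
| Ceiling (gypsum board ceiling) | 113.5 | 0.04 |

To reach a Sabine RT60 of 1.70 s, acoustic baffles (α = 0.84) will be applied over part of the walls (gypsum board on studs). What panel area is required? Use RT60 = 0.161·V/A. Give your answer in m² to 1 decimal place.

20.8

Total absorption A₁ = 10.7·0.04 + 7.4·0.29 + 113.5·0.02 + 110.3·0.06 + 113.5·0.04
  = 0.428 + 2.146 + 2.270 + 6.618 + 4.540 = 16.002 m² sabins.
V = 340.47 m³. Target absorption A₂ = 0.161 × 340.47 / 1.70 = 32.245 sabins.
ΔA needed = 32.245 − 16.002 = 16.243 sabins.
Each m² of panel replacing the walls (gypsum board on studs) adds (0.84 − 0.06) = 0.78 sabins.
Panel area = 16.243 / 0.78 = 20.8 m².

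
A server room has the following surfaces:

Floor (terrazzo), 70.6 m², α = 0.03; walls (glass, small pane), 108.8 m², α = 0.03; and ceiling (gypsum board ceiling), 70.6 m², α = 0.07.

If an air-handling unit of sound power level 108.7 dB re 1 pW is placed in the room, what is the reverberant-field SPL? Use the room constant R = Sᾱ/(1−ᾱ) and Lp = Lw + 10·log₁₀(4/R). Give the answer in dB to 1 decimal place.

104.4 dB

A = 10.324 sabins; S = 250.0 m².
ᾱ = 0.0413, so room constant R = A/(1−ᾱ) = 10.769 m².
Lp = Lw + 10 log₁₀(4/R) = 108.7 -4.30 = 104.4 dB.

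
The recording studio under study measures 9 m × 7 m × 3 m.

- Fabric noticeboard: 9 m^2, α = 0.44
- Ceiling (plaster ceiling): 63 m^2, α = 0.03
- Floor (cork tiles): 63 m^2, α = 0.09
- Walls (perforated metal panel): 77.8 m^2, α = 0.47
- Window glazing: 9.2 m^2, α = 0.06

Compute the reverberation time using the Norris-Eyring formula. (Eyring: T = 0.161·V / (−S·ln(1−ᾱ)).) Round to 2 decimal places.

S = Σ Sᵢ = 222.0 m^2.
Absorption A = 9·0.44 + 63·0.03 + 63·0.09 + 77.8·0.47 + 9.2·0.06 = 48.638 sabins.
Mean coefficient ᾱ = A/S = 0.2191.
−S·ln(1−ᾱ) = −222.0 × ln(1 − 0.2191) = 54.902.
V = 9 × 7 × 3 = 189 m³.
T = 0.161·V/[−S·ln(1−ᾱ)] = 0.161·189/54.902 = 0.55 s.

0.55 seconds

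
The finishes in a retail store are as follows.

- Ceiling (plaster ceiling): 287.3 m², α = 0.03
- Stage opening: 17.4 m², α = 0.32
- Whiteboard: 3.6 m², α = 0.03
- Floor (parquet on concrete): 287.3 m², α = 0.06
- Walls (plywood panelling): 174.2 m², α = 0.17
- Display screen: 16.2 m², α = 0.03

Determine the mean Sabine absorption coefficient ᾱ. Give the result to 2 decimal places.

Total surface area S = 786.0 m².
Weighted sum Σ Sα = 61.633.
ᾱ = A/S = 0.08.

0.08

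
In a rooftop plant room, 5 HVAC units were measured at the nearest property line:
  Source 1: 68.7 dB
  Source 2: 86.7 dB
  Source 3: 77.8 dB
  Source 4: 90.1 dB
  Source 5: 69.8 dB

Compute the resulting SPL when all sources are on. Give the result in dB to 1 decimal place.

92.0 dB

Sum in the linear (power) domain: Σ 10^(Lᵢ/10) = 10^(68.7/10) + 10^(86.7/10) + 10^(77.8/10) + 10^(90.1/10) + 10^(69.8/10) = 1.568e+09.
Back to dB: 10·log₁₀ Σ = 92.0 dB.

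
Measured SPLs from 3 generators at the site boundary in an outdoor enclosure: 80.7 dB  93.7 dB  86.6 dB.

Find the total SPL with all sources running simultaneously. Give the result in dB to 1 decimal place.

94.7 dB

Converting to relative power and adding: 10^(80.7/10) + 10^(93.7/10) + 10^(86.6/10) = 2.919e+09.
Combined level = 10 log₁₀(2.919e+09) = 94.7 dB.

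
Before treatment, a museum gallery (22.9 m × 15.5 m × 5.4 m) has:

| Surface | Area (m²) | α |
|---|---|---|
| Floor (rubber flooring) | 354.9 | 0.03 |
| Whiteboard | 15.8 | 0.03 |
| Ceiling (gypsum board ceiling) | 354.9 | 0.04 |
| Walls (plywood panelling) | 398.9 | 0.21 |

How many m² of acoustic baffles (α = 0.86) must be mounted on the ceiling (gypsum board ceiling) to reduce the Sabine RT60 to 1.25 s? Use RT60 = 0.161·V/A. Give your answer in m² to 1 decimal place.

Equivalent absorption area: A₁ = 354.9*0.03 + 15.8*0.03 + 354.9*0.04 + 398.9*0.21 = 109.086 m².
Required A₂ = 0.161·1916.73/1.25 = 246.875 sabins.
Absorption to add: 246.875 − 109.086 = 137.789 sabins.
Each m² of panel replacing the ceiling (gypsum board ceiling) adds (0.86 − 0.04) = 0.82 sabins.
Panel area = 137.789 / 0.82 = 168.0 m².

168.0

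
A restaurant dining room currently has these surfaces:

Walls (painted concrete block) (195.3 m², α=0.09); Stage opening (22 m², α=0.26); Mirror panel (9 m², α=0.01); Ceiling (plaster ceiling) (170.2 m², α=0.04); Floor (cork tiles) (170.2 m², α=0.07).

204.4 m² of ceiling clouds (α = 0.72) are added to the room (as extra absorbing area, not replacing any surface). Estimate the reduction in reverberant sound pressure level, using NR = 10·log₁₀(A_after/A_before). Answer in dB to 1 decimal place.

6.5 dB

Total absorption A_before = 195.3*0.09 + 22*0.26 + 9*0.01 + 170.2*0.04 + 170.2*0.07
  = 17.577 + 5.720 + 0.090 + 6.808 + 11.914 = 42.109 m² sabins.
Treatment contributes 204.4·0.72 = 147.168 sabins.
A_after = 42.109 + 147.168 = 189.277 sabins.
Reduction = 10 log₁₀(A_after/A_before) = 10 log₁₀(4.4949) = 6.5 dB.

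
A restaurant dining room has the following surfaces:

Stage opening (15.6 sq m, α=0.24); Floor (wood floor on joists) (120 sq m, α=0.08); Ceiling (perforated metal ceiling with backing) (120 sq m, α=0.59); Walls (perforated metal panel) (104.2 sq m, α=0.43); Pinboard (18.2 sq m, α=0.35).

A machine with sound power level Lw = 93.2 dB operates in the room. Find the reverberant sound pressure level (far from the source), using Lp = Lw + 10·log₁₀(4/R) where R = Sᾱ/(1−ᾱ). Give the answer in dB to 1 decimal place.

76.0 dB

Σ(Sᵢαᵢ) = 15.6·0.24 + 120·0.08 + 120·0.59 + 104.2·0.43 + 18.2·0.35 = 135.320; total area S = 378.0 sq m.
ᾱ = 135.320/378.0 = 0.3580; R = Sᾱ/(1−ᾱ) = 135.320/(1−0.3580) = 210.779 sq m.
Lp = 93.2 + 10·log₁₀(4/210.779) = 93.2 + (-17.22) = 76.0 dB.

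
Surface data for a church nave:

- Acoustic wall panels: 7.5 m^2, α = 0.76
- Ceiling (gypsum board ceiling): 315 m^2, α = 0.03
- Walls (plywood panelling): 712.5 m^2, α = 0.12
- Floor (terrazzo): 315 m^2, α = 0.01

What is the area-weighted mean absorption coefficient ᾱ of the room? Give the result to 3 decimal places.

Total surface area S = 1350.0 m^2.
Σ(Sᵢαᵢ) = 7.5*0.76 + 315*0.03 + 712.5*0.12 + 315*0.01 = 103.800.
ᾱ = A/S = 0.077.

0.077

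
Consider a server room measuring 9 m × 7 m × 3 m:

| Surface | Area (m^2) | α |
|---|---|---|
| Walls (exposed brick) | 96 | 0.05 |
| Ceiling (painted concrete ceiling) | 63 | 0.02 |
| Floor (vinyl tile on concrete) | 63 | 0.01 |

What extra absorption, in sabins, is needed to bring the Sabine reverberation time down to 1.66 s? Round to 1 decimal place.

Summing Sᵢαᵢ: 4.800 + 1.260 + 0.630 → A₁ = 6.690 sabins.
V = 189 m³. Required absorption A₂ = 0.161 × 189 / 1.66 = 18.331 sabins.
ΔA = A₂ − A₁ = 18.331 − 6.690 = 11.6 sabins.

11.6 sabins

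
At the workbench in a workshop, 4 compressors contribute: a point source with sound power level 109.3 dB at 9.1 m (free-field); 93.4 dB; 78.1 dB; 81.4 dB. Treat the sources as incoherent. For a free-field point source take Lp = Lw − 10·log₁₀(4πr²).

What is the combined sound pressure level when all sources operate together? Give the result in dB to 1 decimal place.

93.9 dB

Source at 9.1 m: Lp = 109.3 − 10·log₁₀(4π·9.1²) = 109.3 − 10·log₁₀(1040.621) = 79.1 dB.
Sum in the linear (power) domain: Σ 10^(Lᵢ/10) = 10^(79.1/10) + 10^(93.4/10) + 10^(78.1/10) + 10^(81.4/10) = 2.472e+09.
Back to dB: 10·log₁₀ Σ = 93.9 dB.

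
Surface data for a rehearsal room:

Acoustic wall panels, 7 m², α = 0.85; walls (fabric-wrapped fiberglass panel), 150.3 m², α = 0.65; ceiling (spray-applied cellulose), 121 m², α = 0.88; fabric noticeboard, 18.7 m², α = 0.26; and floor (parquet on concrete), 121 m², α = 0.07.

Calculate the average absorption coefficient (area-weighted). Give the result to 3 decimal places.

0.535

Total surface area S = 418.0 m².
Σ(Sᵢαᵢ) = 7×0.85 + 150.3×0.65 + 121×0.88 + 18.7×0.26 + 121×0.07 = 223.457.
ᾱ = 223.457 / 418.0 = 0.535.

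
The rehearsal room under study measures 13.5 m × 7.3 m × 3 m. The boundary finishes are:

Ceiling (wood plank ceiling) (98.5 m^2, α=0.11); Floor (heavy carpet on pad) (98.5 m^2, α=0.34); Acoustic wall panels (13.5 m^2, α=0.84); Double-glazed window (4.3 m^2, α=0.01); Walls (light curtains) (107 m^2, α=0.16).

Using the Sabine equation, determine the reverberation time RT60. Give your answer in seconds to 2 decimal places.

0.65 sec

Total absorption A = 98.5·0.11 + 98.5·0.34 + 13.5·0.84 + 4.3·0.01 + 107·0.16
  = 10.835 + 33.490 + 11.340 + 0.043 + 17.120 = 72.828 m^2 sabins.
Room volume: 295.65 m³.
T = 0.161 V/A = 0.161·295.65/72.828 = 0.65 s.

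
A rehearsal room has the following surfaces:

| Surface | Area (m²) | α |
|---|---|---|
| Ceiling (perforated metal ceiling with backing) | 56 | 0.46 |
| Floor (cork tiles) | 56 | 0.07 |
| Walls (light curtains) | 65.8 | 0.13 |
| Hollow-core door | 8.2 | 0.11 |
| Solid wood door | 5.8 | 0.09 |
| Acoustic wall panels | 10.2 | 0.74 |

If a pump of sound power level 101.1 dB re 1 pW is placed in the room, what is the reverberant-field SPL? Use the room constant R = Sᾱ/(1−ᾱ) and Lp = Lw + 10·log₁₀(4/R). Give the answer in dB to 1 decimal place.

89.2 dB

Σ(Sᵢαᵢ) = 56·0.46 + 56·0.07 + 65.8·0.13 + 8.2·0.11 + 5.8·0.09 + 10.2·0.74 = 47.206; total area S = 202.0 m².
ᾱ = 0.2337, so room constant R = A/(1−ᾱ) = 61.603 m².
Lp = Lw + 10 log₁₀(4/R) = 101.1 -11.88 = 89.2 dB.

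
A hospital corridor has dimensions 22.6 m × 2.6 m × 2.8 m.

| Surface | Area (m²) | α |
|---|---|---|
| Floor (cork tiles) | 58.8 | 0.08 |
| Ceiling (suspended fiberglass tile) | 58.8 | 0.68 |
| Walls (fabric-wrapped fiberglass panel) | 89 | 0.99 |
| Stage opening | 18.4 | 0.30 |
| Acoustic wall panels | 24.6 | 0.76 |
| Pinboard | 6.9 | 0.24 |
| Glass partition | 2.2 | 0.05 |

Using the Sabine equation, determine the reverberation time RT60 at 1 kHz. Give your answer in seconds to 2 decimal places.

Summing Sᵢαᵢ: 4.704 + 39.984 + 88.110 + 5.520 + 18.696 + 1.656 + 0.110 → A = 158.780 sabins.
Room volume: 164.528 m³.
Sabine: RT60 = 0.161 × 164.528 / 158.780 = 0.17 s.

0.17 s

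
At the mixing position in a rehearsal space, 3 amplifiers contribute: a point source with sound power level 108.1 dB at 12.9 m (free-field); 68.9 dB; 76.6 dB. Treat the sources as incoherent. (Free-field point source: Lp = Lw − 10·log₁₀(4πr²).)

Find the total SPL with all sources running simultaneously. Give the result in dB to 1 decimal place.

79.3 dB

Source at 12.9 m: Lp = 108.1 − 10·log₁₀(4π·12.9²) = 108.1 − 10·log₁₀(2091.170) = 74.9 dB.
Sum in the linear (power) domain: Σ 10^(Lᵢ/10) = 10^(74.9/10) + 10^(68.9/10) + 10^(76.6/10) = 8.437e+07.
L_total = 10·log₁₀(8.437e+07) = 79.3 dB.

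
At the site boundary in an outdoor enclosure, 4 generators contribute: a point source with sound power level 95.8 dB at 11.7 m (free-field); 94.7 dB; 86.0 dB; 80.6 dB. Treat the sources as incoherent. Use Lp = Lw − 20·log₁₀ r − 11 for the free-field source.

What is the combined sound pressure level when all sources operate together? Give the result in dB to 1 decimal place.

95.4 dB

Source at 11.7 m: Lp = 95.8 − 20·log₁₀(11.7) − 11 = 63.4 dB.
Σ 10^(Lᵢ/10) = 3.466e+09.
Combined level = 10 log₁₀(3.466e+09) = 95.4 dB.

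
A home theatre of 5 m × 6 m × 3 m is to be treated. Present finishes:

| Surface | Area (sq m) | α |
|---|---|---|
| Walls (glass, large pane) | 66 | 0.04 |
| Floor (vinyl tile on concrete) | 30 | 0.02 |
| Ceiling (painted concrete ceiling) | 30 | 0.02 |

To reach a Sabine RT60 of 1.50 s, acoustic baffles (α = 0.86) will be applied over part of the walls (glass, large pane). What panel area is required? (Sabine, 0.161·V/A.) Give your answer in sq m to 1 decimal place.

7.1

Equivalent absorption area: A₁ = 66·0.04 + 30·0.02 + 30·0.02 = 3.840 sq m.
V = 90 m³. Target absorption A₂ = 0.161 × 90 / 1.50 = 9.660 sabins.
ΔA needed = 9.660 − 3.840 = 5.820 sabins.
Each sq m of panel replacing the walls (glass, large pane) adds (0.86 − 0.04) = 0.82 sabins.
Panel area = 5.820 / 0.82 = 7.1 sq m.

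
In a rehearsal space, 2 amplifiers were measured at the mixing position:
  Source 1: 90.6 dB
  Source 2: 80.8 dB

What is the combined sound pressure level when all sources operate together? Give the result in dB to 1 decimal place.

Converting to relative power and adding: 10^(90.6/10) + 10^(80.8/10) = 1.268e+09.
Combined level = 10 log₁₀(1.268e+09) = 91.0 dB.

91.0 dB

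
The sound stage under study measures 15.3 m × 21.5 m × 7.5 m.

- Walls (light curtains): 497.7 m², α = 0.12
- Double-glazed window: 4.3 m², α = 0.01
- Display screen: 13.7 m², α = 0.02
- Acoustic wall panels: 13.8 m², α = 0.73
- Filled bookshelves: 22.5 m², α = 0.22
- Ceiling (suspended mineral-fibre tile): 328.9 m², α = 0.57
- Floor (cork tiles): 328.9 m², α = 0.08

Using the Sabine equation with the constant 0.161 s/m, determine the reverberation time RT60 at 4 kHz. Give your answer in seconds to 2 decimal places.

Total absorption A = 497.7×0.12 + 4.3×0.01 + 13.7×0.02 + 13.8×0.73 + 22.5×0.22 + 328.9×0.57 + 328.9×0.08
  = 59.724 + 0.043 + 0.274 + 10.074 + 4.950 + 187.473 + 26.312 = 288.850 m² sabins.
Room volume: 2467.125 m³.
Sabine: RT60 = 0.161 × 2467.125 / 288.850 = 1.38 s.

1.38 s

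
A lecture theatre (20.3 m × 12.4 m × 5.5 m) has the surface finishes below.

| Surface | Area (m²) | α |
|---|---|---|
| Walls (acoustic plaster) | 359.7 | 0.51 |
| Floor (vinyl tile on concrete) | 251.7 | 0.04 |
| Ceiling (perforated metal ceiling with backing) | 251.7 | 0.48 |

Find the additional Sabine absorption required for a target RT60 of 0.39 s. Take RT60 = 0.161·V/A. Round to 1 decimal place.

257.2 sabins

Summing Sᵢαᵢ: 183.447 + 10.068 + 120.816 → A₁ = 314.331 sabins.
V = 1384.46 m³. Required absorption A₂ = 0.161 × 1384.46 / 0.39 = 571.533 sabins.
Additional absorption ΔA = 571.533 − 314.331 = 257.2 sabins.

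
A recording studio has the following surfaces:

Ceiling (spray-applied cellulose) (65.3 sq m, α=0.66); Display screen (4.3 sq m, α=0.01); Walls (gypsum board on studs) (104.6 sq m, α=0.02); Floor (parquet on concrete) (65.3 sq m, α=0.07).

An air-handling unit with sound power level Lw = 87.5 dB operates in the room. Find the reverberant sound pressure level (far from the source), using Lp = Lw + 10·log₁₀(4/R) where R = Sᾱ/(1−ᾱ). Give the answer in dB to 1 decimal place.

A = 49.804 sabins; S = 239.5 sq m.
ᾱ = 0.2079, so room constant R = A/(1−ᾱ) = 62.876 sq m.
Lp = Lw + 10 log₁₀(4/R) = 87.5 -11.96 = 75.5 dB.

75.5 dB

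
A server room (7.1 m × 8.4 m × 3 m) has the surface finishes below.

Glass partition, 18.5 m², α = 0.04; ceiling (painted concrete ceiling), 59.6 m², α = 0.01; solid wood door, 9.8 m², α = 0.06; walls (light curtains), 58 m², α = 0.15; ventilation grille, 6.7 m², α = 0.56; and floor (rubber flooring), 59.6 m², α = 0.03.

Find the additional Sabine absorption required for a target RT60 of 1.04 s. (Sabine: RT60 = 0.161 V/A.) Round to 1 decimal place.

11.5 sabins

Summing Sᵢαᵢ: 0.740 + 0.596 + 0.588 + 8.700 + 3.752 + 1.788 → A₁ = 16.164 sabins.
Target A₂ = 0.161·178.92/1.04 = 27.698 sabins (V = 178.92 m³).
Shortfall: 27.698 − 16.164 = 11.5 sabins.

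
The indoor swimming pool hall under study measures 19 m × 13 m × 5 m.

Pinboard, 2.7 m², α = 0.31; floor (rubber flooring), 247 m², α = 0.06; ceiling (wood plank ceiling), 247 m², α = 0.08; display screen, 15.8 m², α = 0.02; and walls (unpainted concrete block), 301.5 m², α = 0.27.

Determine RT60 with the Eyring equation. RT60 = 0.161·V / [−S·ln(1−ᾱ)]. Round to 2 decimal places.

1.57 s

Total surface area S = 2.7 + 247 + 247 + 15.8 + 301.5 = 814.0 m².
Σ(Sᵢαᵢ) = 2.7·0.31 + 247·0.06 + 247·0.08 + 15.8·0.02 + 301.5·0.27 = 117.138.
ᾱ = 117.138 / 814.0 = 0.1439.
−S·ln(1−ᾱ) = −814.0 × ln(1 − 0.1439) = 126.470.
V = 19 × 13 × 5 = 1235 m³.
RT60 = 0.161 × 1235 / 126.470 = 1.57 s.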